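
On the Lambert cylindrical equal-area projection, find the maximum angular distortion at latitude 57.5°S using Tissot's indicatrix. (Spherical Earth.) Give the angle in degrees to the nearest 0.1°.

67.0°

The Lambert cylindrical equal-area projection is the cylindrical equal-area projection with its standard parallel at the equator (φ₀ = 0). A cylindrical equal-area projection with standard parallel φ₀ has meridian scale h = cos φ / cos φ₀ and parallel scale k = cos φ₀ / cos φ (so areas are preserved, h·k = 1).
At 57.5°: h = 0.5373, k = 1.861; principal scales a = 1.861, b = 0.5373.
sin(ω/2) = (a − b)/(a + b) = 1.324/2.398 = 0.5520, so ω = 2 arcsin(0.5520) ≈ 67.0°.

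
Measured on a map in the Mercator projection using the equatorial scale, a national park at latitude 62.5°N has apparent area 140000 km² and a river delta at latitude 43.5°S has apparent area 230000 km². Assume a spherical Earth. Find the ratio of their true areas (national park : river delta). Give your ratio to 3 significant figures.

Since Mercator area scale is 1/cos²φ, the true area equals the apparent area multiplied by cos²φ.
True area of national park: 140000 × cos²(62.5°) = 140000 × 0.2132 = 29850 km².
True area of river delta: 230000 × cos²(43.5°) = 230000 × 0.5262 = 121000 km².
Ratio = 29850 / 121000 ≈ 0.247.

0.247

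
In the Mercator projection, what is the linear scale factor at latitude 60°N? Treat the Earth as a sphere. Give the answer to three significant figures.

2.00

For Mercator, h = k = sec φ (a conformal cylindrical projection has a single point scale, 1/cos φ).
k = 1/cos 60° = 1/0.5000 = 2.000.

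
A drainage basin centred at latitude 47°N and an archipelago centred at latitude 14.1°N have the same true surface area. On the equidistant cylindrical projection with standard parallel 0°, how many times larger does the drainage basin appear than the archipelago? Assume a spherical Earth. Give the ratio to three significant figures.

In the plate carrée (x = Rλ, y = Rφ), meridians are true-scale (h = 1) and parallels are stretched by k = sec φ.
Areal scale at 47°: h·k = 1.000 × 1.466 = 1.466.
Areal scale at 14.1°: h·k = 1.000 × 1.031 = 1.031.
Ratio = 1.466/1.031 ≈ 1.42.

1.42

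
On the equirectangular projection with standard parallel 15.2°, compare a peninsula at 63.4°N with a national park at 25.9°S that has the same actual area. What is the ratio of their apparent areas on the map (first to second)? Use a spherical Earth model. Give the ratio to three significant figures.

The equidistant cylindrical projection with φ₀ = 15.2° has h = 1 (meridians true) and k = cos φ₀ / cos φ along parallels.
Areal scale at 63.4°: h·k = 1.000 × 2.155 = 2.155.
Areal scale at 25.9°: h·k = 1.000 × 1.073 = 1.073.
Ratio = 2.155/1.073 ≈ 2.01.

2.01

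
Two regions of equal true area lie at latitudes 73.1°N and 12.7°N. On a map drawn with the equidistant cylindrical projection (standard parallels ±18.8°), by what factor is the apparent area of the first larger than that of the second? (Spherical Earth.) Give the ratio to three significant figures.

In the equirectangular projection with standard parallel φ₀ = 18.8° (x = Rλ cos φ₀, y = Rφ), meridians are true-scale (h = 1) and the parallel scale is k = cos φ₀ / cos φ.
Areal scale at 73.1°: h·k = 1.000 × 3.256 = 3.256.
Areal scale at 12.7°: h·k = 1.000 × 0.9704 = 0.9704.
Ratio = 3.256/0.9704 ≈ 3.36.

3.36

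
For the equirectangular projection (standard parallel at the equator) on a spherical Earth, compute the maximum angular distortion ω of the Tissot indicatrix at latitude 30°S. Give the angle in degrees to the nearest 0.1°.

8.2°

In the plate carrée (x = Rλ, y = Rφ), meridians are true-scale (h = 1) and parallels are stretched by k = sec φ.
At 30°: h = 1.000, k = 1.155; principal scales a = 1.155, b = 1.000.
sin(ω/2) = (a − b)/(a + b) = 0.1547/2.155 = 0.07180, so ω = 2 arcsin(0.07180) ≈ 8.2°.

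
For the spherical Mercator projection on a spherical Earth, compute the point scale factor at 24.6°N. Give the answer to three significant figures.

The Mercator projection is conformal; its linear scale factor is the same in every direction and equals sec φ = 1/cos φ.
k = 1/cos 24.6° = 1/0.9092 = 1.100.

1.10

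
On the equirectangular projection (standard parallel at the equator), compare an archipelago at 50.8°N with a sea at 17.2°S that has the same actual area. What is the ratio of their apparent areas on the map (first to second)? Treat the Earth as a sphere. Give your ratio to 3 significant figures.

In the plate carrée (x = Rλ, y = Rφ), meridians are true-scale (h = 1) and parallels are stretched by k = sec φ.
Areal scale at 50.8°: h·k = 1.000 × 1.582 = 1.582.
Areal scale at 17.2°: h·k = 1.000 × 1.047 = 1.047.
Ratio = 1.582/1.047 ≈ 1.51.

1.51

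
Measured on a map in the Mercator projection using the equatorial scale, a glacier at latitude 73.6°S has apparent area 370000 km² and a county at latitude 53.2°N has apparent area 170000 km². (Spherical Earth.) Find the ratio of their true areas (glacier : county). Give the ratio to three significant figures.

0.484

Mercator's areal exaggeration is sec²φ; hence true area = (apparent area) · cos²φ.
True area of glacier: 370000 × cos²(73.6°) = 370000 × 0.07972 = 29500 km².
True area of county: 170000 × cos²(53.2°) = 170000 × 0.3588 = 61000 km².
Ratio = 29500 / 61000 ≈ 0.484.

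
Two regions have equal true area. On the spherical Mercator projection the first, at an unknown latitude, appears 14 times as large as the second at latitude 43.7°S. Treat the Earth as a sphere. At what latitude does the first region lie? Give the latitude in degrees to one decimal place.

Mercator areal scale is sec²φ, so apparent-area ratio = sec²φ₁ / sec²φ₂ = cos²φ₂ / cos²φ₁.
cos²φ₂ / cos²φ₁ = 14  ⇒  cos φ₁ = cos 43.7° / √14 = 0.7230/3.742 = 0.1932.
φ₁ = arccos(0.1932) ≈ 78.9°.

78.9°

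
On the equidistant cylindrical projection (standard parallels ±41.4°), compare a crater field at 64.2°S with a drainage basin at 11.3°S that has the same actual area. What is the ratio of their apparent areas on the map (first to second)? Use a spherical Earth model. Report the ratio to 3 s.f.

2.25

In the equirectangular projection with standard parallel φ₀ = 41.4° (x = Rλ cos φ₀, y = Rφ), meridians are true-scale (h = 1) and the parallel scale is k = cos φ₀ / cos φ.
Areal scale at 64.2°: h·k = 1.000 × 1.723 = 1.723.
Areal scale at 11.3°: h·k = 1.000 × 0.7649 = 0.7649.
Ratio = 1.723/0.7649 ≈ 2.25.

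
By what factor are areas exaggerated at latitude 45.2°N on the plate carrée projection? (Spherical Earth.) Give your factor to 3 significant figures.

In the plate carrée (x = Rλ, y = Rφ), meridians are true-scale (h = 1) and parallels are stretched by k = sec φ.
Areal scale = h·k = 1 × sec φ; at 45.2°, h = 1.000, k = 1.419, so h·k = 1.419.

1.42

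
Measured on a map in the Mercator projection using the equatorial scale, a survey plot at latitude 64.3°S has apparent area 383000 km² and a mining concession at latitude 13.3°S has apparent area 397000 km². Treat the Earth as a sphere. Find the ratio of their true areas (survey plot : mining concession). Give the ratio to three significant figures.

0.192

Since Mercator area scale is 1/cos²φ, the true area equals the apparent area multiplied by cos²φ.
True area of survey plot: 383000 × cos²(64.3°) = 383000 × 0.1881 = 72030 km².
True area of mining concession: 397000 × cos²(13.3°) = 397000 × 0.9471 = 376000 km².
Ratio = 72030 / 376000 ≈ 0.192.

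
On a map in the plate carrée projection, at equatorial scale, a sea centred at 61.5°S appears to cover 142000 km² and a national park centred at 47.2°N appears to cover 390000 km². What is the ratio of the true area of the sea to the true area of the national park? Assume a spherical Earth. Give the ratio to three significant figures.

0.256

Plate carrée has h = 1 and k = sec φ, giving areal scale sec φ; true area = (apparent area) · cos φ.
True area of sea: 142000 × cos(61.5°) = 142000 × 0.4772 = 67760 km².
True area of national park: 390000 × cos(47.2°) = 390000 × 0.6794 = 265000 km².
Ratio = 67760 / 265000 ≈ 0.256.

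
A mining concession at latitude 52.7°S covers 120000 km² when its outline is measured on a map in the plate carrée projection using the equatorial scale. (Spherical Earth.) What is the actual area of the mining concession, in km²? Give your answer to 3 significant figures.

For the equirectangular projection with φ₀ = 0 (plate carrée), h = 1 along meridians and k = sec φ along parallels.
Areal scale = h·k = 1 × sec φ; at 52.7°, h = 1.000, k = 1.650, so h·k = 1.650.
True area = apparent / (areal scale) = 120000 / 1.650 ≈ 72700 km².

72700 km²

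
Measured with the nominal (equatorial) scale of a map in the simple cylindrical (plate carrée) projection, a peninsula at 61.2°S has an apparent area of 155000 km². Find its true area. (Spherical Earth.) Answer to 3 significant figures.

74700 km²

In the plate carrée (x = Rλ, y = Rφ), meridians are true-scale (h = 1) and parallels are stretched by k = sec φ.
Areal scale = h·k = 1 × sec φ; at 61.2°, h = 1.000, k = 2.076, so h·k = 2.076.
True area = apparent / (areal scale) = 155000 / 2.076 ≈ 74700 km².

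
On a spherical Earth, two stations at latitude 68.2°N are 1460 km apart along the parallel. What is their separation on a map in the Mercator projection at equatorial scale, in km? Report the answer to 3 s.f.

3930 km

For Mercator, h = k = sec φ (a conformal cylindrical projection has a single point scale, 1/cos φ).
Along the parallel, k = sec 68.2° = 1/0.3714 = 2.693.
Map distance = 1460 × 2.693 ≈ 3930 km.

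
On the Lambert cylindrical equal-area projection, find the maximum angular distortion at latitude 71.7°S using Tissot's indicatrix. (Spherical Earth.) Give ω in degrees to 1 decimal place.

The Lambert cylindrical equal-area projection is the cylindrical equal-area projection with its standard parallel at the equator (φ₀ = 0). A cylindrical equal-area projection with standard parallel φ₀ has meridian scale h = cos φ / cos φ₀ and parallel scale k = cos φ₀ / cos φ (so areas are preserved, h·k = 1).
At 71.7°: h = 0.3140, k = 3.185; principal scales a = 3.185, b = 0.3140.
sin(ω/2) = (a − b)/(a + b) = 2.871/3.499 = 0.8205, so ω = 2 arcsin(0.8205) ≈ 110.3°.

110.3°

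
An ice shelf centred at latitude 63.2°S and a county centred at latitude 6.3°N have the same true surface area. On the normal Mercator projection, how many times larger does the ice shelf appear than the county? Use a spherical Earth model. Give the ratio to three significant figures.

4.86

Mercator is conformal with k = sec φ, so areal scale = k² = sec²φ.
At 63.2°: sec²(63.2°) = 1/0.4509² = 4.919.
At 6.3°: sec²(6.3°) = 1/0.9940² = 1.012.
Ratio = 4.919/1.012 = cos²(6.3°)/cos²(63.2°) ≈ 4.86.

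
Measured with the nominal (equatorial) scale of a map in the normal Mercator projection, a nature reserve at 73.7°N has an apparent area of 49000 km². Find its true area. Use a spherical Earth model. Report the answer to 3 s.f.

3860 km²

Mercator is conformal, so the point scale is isotropic: h = k = sec φ = 1/cos φ.
Areal scale = k² = sec²φ = 1/cos²(73.7°) = 1/0.2807² = 12.69.
True area = apparent / (areal scale) = 49000 / 12.69 ≈ 3860 km².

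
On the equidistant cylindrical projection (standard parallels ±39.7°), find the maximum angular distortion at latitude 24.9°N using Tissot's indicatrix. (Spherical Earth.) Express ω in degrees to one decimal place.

With standard parallel φ₀ = 39.7°, the equirectangular projection gives x = Rλ cos φ₀, y = Rφ, so h = 1 and k = cos 39.7° / cos φ.
At 24.9°: h = 1.000, k = 0.8482; principal scales a = 1.000, b = 0.8482.
sin(ω/2) = (a − b)/(a + b) = 0.1518/1.848 = 0.08211, so ω = 2 arcsin(0.08211) ≈ 9.4°.

9.4°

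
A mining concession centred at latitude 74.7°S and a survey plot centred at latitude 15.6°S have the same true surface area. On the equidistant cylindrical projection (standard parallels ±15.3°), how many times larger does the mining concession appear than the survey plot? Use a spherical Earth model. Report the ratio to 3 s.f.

3.65

With standard parallel φ₀ = 15.3°, the equirectangular projection gives x = Rλ cos φ₀, y = Rφ, so h = 1 and k = cos 15.3° / cos φ.
Areal scale at 74.7°: h·k = 1.000 × 3.655 = 3.655.
Areal scale at 15.6°: h·k = 1.000 × 1.001 = 1.001.
Ratio = 3.655/1.001 ≈ 3.65.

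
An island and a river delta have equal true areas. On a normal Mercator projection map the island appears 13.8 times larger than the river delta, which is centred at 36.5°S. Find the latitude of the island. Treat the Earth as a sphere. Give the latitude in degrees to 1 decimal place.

77.5°

For equal true areas on Mercator, apparent areas scale as sec²φ, so the ratio is cos²φ₂ / cos²φ₁.
cos²φ₂ / cos²φ₁ = 13.8  ⇒  cos φ₁ = cos 36.5° / √13.8 = 0.8039/3.715 = 0.2164.
φ₁ = arccos(0.2164) ≈ 77.5°.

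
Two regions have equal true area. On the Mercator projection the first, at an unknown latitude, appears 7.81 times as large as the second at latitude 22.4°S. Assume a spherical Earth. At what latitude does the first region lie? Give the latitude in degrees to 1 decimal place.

70.7°

Mercator areal scale is sec²φ, so apparent-area ratio = sec²φ₁ / sec²φ₂ = cos²φ₂ / cos²φ₁.
cos²φ₂ / cos²φ₁ = 7.81  ⇒  cos φ₁ = cos 22.4° / √7.81 = 0.9245/2.795 = 0.3308.
φ₁ = arccos(0.3308) ≈ 70.7°.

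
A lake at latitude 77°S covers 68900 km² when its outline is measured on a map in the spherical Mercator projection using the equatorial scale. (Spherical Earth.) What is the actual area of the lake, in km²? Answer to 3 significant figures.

For Mercator, h = k = sec φ (a conformal cylindrical projection has a single point scale, 1/cos φ).
Areal scale = k² = sec²φ = 1/cos²(77°) = 1/0.2250² = 19.76.
True area = apparent / (areal scale) = 68900 / 19.76 ≈ 3490 km².

3490 km²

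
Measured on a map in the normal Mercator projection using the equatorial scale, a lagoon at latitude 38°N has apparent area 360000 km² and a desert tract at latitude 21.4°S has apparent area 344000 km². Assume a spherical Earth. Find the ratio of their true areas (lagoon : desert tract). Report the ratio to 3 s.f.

Mercator's areal exaggeration is sec²φ; hence true area = (apparent area) · cos²φ.
True area of lagoon: 360000 × cos²(38°) = 360000 × 0.6210 = 223500 km².
True area of desert tract: 344000 × cos²(21.4°) = 344000 × 0.8669 = 298200 km².
Ratio = 223500 / 298200 ≈ 0.750.

0.750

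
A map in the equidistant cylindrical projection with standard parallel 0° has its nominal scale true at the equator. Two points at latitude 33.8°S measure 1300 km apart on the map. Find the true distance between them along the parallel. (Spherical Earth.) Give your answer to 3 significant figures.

In the plate carrée (x = Rλ, y = Rφ), meridians are true-scale (h = 1) and parallels are stretched by k = sec φ.
Along the parallel at 33.8°, map distances are exaggerated by k = sec 33.8° = 1.203.
True distance = 1300 / 1.203 = 1300 × cos 33.8° ≈ 1080 km.

1080 km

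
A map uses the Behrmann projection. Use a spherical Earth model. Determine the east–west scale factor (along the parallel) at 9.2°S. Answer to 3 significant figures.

0.877

The Behrmann projection is cylindrical equal-area with φ₀ = 30°. A cylindrical equal-area projection with standard parallel φ₀ has meridian scale h = cos φ / cos φ₀ and parallel scale k = cos φ₀ / cos φ (so areas are preserved, h·k = 1).
k = cos 30° / cos 9.2° = 0.8660/0.9871 = 0.8773.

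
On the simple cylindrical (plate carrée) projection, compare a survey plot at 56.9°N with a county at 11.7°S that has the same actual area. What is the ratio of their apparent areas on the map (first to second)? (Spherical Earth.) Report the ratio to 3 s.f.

1.79

In the plate carrée (x = Rλ, y = Rφ), meridians are true-scale (h = 1) and parallels are stretched by k = sec φ.
Areal scale at 56.9°: h·k = 1.000 × 1.831 = 1.831.
Areal scale at 11.7°: h·k = 1.000 × 1.021 = 1.021.
Ratio = 1.831/1.021 ≈ 1.79.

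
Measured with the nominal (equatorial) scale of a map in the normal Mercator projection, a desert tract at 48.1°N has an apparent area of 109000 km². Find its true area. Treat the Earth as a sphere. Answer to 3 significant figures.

48600 km²

For Mercator, h = k = sec φ (a conformal cylindrical projection has a single point scale, 1/cos φ).
Areal scale = k² = sec²φ = 1/cos²(48.1°) = 1/0.6678² = 2.242.
True area = apparent / (areal scale) = 109000 / 2.242 ≈ 48600 km².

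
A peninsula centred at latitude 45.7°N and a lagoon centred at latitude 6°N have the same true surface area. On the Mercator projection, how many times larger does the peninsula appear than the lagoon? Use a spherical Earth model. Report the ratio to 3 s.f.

2.03

On Mercator, area is exaggerated by sec²φ = 1/cos²φ.
At 45.7°: sec²(45.7°) = 1/0.6984² = 2.050.
At 6°: sec²(6°) = 1/0.9945² = 1.011.
Ratio = 2.050/1.011 = cos²(6°)/cos²(45.7°) ≈ 2.03.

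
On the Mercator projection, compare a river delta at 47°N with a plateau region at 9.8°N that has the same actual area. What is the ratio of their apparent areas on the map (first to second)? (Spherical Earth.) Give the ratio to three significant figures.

2.09

Mercator areal scale is sec²φ.
At 47°: sec²(47°) = 1/0.6820² = 2.150.
At 9.8°: sec²(9.8°) = 1/0.9854² = 1.030.
Ratio = 2.150/1.030 = cos²(9.8°)/cos²(47°) ≈ 2.09.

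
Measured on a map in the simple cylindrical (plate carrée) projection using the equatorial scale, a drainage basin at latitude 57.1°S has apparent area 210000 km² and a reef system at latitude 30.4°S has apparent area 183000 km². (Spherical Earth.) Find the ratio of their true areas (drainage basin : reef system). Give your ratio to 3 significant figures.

On the plate carrée, areal scale = h·k = 1 × sec φ, so true area = apparent × cos φ.
True area of drainage basin: 210000 × cos(57.1°) = 210000 × 0.5432 = 114100 km².
True area of reef system: 183000 × cos(30.4°) = 183000 × 0.8625 = 157800 km².
Ratio = 114100 / 157800 ≈ 0.723.

0.723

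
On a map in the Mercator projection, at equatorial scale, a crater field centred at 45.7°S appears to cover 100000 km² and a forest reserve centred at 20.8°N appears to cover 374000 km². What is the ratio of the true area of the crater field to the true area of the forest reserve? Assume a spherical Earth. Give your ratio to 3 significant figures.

Since Mercator area scale is 1/cos²φ, the true area equals the apparent area multiplied by cos²φ.
True area of crater field: 100000 × cos²(45.7°) = 100000 × 0.4878 = 48780 km².
True area of forest reserve: 374000 × cos²(20.8°) = 374000 × 0.8739 = 326800 km².
Ratio = 48780 / 326800 ≈ 0.149.

0.149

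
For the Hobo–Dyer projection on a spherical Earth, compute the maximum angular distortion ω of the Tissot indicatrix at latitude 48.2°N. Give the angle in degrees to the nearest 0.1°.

Hobo–Dyer is a cylindrical equal-area projection with standard parallels at ±37.5°. A cylindrical equal-area projection with standard parallel φ₀ has meridian scale h = cos φ / cos φ₀ and parallel scale k = cos φ₀ / cos φ (so areas are preserved, h·k = 1).
At 48.2°: h = 0.8401, k = 1.190; principal scales a = 1.190, b = 0.8401.
sin(ω/2) = (a − b)/(a + b) = 0.3501/2.030 = 0.1724, so ω = 2 arcsin(0.1724) ≈ 19.9°.

19.9°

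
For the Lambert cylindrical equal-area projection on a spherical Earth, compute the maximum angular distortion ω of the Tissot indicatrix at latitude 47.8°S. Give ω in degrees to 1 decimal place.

44.4°

The Lambert cylindrical equal-area projection is the cylindrical equal-area projection with its standard parallel at the equator (φ₀ = 0). A cylindrical equal-area projection with standard parallel φ₀ has meridian scale h = cos φ / cos φ₀ and parallel scale k = cos φ₀ / cos φ (so areas are preserved, h·k = 1).
At 47.8°: h = 0.6717, k = 1.489; principal scales a = 1.489, b = 0.6717.
sin(ω/2) = (a − b)/(a + b) = 0.8170/2.160 = 0.3782, so ω = 2 arcsin(0.3782) ≈ 44.4°.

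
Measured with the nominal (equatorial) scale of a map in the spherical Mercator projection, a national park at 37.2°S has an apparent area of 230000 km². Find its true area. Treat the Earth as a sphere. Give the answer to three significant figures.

The Mercator projection is conformal; its linear scale factor is the same in every direction and equals sec φ = 1/cos φ.
Areal scale = k² = sec²φ = 1/cos²(37.2°) = 1/0.7965² = 1.576.
True area = apparent / (areal scale) = 230000 / 1.576 ≈ 146000 km².

146000 km²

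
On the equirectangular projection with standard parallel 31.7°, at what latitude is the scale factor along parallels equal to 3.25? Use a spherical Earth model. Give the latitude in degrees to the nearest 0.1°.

The equidistant cylindrical projection with φ₀ = 31.7° has h = 1 (meridians true) and k = cos φ₀ / cos φ along parallels.
k = cos φ₀ / cos φ = 3.25  ⇒  cos φ = cos 31.7° / 3.25 = 0.2618.
φ = arccos(0.2618) ≈ 74.8°.

74.8°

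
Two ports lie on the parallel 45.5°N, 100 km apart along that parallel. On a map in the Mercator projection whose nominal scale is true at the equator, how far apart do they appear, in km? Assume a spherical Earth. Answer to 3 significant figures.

The Mercator projection is conformal; its linear scale factor is the same in every direction and equals sec φ = 1/cos φ.
Along the parallel, k = sec 45.5° = 1/0.7009 = 1.427.
Map distance = 100 × 1.427 ≈ 143 km.

143 km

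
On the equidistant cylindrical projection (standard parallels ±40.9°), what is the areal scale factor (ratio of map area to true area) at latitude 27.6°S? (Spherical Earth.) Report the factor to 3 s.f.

0.853

With standard parallel φ₀ = 40.9°, the equirectangular projection gives x = Rλ cos φ₀, y = Rφ, so h = 1 and k = cos 40.9° / cos φ.
Areal scale = h·k = 1 × cos φ₀ / cos φ; at 27.6°, h = 1.000, k = 0.8529, so h·k = 0.8529.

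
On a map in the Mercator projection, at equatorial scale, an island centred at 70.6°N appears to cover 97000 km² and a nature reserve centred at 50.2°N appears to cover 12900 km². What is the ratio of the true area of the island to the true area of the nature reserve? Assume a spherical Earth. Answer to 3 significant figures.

On Mercator the areal scale is sec²φ, so true area = apparent × cos²φ.
True area of island: 97000 × cos²(70.6°) = 97000 × 0.1103 = 10700 km².
True area of nature reserve: 12900 × cos²(50.2°) = 12900 × 0.4097 = 5286 km².
Ratio = 10700 / 5286 ≈ 2.02.

2.02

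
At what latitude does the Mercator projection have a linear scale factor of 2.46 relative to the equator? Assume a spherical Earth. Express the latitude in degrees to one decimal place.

Mercator scale is k = sec φ = 1/cos φ.
1/cos φ = 2.46  ⇒  cos φ = 0.4065  ⇒  φ = arccos(0.4065) ≈ 66.0°.

66.0°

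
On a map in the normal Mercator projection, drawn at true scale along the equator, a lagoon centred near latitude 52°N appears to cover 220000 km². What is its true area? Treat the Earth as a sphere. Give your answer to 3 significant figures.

For Mercator, h = k = sec φ (a conformal cylindrical projection has a single point scale, 1/cos φ).
Areal scale = k² = sec²φ = 1/cos²(52°) = 1/0.6157² = 2.638.
True area = apparent / (areal scale) = 220000 / 2.638 ≈ 83400 km².

83400 km²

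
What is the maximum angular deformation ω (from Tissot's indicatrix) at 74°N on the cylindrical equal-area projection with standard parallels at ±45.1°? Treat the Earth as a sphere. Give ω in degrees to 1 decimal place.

94.7°

A cylindrical equal-area projection with standard parallel φ₀ has meridian scale h = cos φ / cos φ₀ and parallel scale k = cos φ₀ / cos φ (so areas are preserved, h·k = 1).
At 74°: h = 0.3905, k = 2.561; principal scales a = 2.561, b = 0.3905.
sin(ω/2) = (a − b)/(a + b) = 2.170/2.951 = 0.7354, so ω = 2 arcsin(0.7354) ≈ 94.7°.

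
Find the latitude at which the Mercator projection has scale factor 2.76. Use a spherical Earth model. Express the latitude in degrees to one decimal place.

68.8°

Mercator scale is k = sec φ = 1/cos φ.
1/cos φ = 2.76  ⇒  cos φ = 0.3623  ⇒  φ = arccos(0.3623) ≈ 68.8°.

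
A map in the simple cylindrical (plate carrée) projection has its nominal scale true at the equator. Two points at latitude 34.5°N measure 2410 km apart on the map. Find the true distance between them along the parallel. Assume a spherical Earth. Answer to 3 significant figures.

For the equirectangular projection with φ₀ = 0 (plate carrée), h = 1 along meridians and k = sec φ along parallels.
Along the parallel at 34.5°, map distances are exaggerated by k = sec 34.5° = 1.213.
True distance = 2410 / 1.213 = 2410 × cos 34.5° ≈ 1990 km.

1990 km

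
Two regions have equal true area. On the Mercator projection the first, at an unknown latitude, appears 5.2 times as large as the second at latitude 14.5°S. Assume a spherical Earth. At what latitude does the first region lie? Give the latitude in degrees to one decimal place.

Mercator areal scale is sec²φ, so apparent-area ratio = sec²φ₁ / sec²φ₂ = cos²φ₂ / cos²φ₁.
cos²φ₂ / cos²φ₁ = 5.2  ⇒  cos φ₁ = cos 14.5° / √5.2 = 0.9681/2.280 = 0.4246.
φ₁ = arccos(0.4246) ≈ 64.9°.

64.9°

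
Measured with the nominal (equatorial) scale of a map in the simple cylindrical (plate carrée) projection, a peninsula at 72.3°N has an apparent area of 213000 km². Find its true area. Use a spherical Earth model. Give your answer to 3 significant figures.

For the equirectangular projection with φ₀ = 0 (plate carrée), h = 1 along meridians and k = sec φ along parallels.
Areal scale = h·k = 1 × sec φ; at 72.3°, h = 1.000, k = 3.289, so h·k = 3.289.
True area = apparent / (areal scale) = 213000 / 3.289 ≈ 64800 km².

64800 km²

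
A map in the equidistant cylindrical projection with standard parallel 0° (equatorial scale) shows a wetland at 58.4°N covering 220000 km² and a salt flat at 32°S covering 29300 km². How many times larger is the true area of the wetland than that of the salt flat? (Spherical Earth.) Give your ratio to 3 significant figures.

4.64

Plate carrée has h = 1 and k = sec φ, giving areal scale sec φ; true area = (apparent area) · cos φ.
True area of wetland: 220000 × cos(58.4°) = 220000 × 0.5240 = 115300 km².
True area of salt flat: 29300 × cos(32°) = 29300 × 0.8480 = 24850 km².
Ratio = 115300 / 24850 ≈ 4.64.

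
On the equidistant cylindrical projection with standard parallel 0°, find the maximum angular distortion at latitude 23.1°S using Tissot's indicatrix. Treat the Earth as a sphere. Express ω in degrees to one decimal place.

In the plate carrée (x = Rλ, y = Rφ), meridians are true-scale (h = 1) and parallels are stretched by k = sec φ.
At 23.1°: h = 1.000, k = 1.087; principal scales a = 1.087, b = 1.000.
sin(ω/2) = (a − b)/(a + b) = 0.08717/2.087 = 0.04176, so ω = 2 arcsin(0.04176) ≈ 4.8°.

4.8°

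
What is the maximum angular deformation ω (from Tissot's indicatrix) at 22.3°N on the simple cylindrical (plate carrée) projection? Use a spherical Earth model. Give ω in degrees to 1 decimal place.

4.5°

In the plate carrée (x = Rλ, y = Rφ), meridians are true-scale (h = 1) and parallels are stretched by k = sec φ.
At 22.3°: h = 1.000, k = 1.081; principal scales a = 1.081, b = 1.000.
sin(ω/2) = (a − b)/(a + b) = 0.08084/2.081 = 0.03885, so ω = 2 arcsin(0.03885) ≈ 4.5°.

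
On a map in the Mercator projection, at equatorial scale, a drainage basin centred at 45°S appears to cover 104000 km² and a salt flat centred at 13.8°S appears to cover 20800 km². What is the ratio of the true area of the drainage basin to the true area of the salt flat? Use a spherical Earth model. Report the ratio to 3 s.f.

Since Mercator area scale is 1/cos²φ, the true area equals the apparent area multiplied by cos²φ.
True area of drainage basin: 104000 × cos²(45°) = 104000 × 0.5000 = 52000 km².
True area of salt flat: 20800 × cos²(13.8°) = 20800 × 0.9431 = 19620 km².
Ratio = 52000 / 19620 ≈ 2.65.

2.65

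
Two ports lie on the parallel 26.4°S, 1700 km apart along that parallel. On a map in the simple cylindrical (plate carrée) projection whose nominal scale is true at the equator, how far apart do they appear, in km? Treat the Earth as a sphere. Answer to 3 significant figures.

Plate carrée maps x = Rλ, y = Rφ. The meridian scale is h = 1 and the parallel scale is k = 1/cos φ = sec φ.
Along the parallel, k = sec 26.4° = 1/0.8957 = 1.116.
Map distance = 1700 × 1.116 ≈ 1900 km.

1900 km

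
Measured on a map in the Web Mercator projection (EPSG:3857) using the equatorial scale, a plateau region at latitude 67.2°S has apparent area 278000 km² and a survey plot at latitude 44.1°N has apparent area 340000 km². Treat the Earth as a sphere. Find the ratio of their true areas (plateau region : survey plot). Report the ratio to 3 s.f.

0.238

On Mercator the areal scale is sec²φ, so true area = apparent × cos²φ.
True area of plateau region: 278000 × cos²(67.2°) = 278000 × 0.1502 = 41750 km².
True area of survey plot: 340000 × cos²(44.1°) = 340000 × 0.5157 = 175300 km².
Ratio = 41750 / 175300 ≈ 0.238.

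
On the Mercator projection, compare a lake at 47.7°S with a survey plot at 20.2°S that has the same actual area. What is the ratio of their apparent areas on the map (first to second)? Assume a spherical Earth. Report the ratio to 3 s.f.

On Mercator, area is exaggerated by sec²φ = 1/cos²φ.
At 47.7°: sec²(47.7°) = 1/0.6730² = 2.208.
At 20.2°: sec²(20.2°) = 1/0.9385² = 1.135.
Ratio = 2.208/1.135 = cos²(20.2°)/cos²(47.7°) ≈ 1.94.

1.94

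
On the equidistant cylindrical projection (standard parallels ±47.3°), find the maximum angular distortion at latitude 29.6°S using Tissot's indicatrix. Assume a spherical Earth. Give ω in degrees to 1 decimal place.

In the equirectangular projection with standard parallel φ₀ = 47.3° (x = Rλ cos φ₀, y = Rφ), meridians are true-scale (h = 1) and the parallel scale is k = cos φ₀ / cos φ.
At 29.6°: h = 1.000, k = 0.7799; principal scales a = 1.000, b = 0.7799.
sin(ω/2) = (a − b)/(a + b) = 0.2201/1.780 = 0.1236, so ω = 2 arcsin(0.1236) ≈ 14.2°.

14.2°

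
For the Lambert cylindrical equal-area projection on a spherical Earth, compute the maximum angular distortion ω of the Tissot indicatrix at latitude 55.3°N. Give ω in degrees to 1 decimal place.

61.4°

The Lambert cylindrical equal-area projection is the cylindrical equal-area projection with its standard parallel at the equator (φ₀ = 0). Cylindrical equal-area (φ₀ = 0°): h = cos φ / cos 0° along meridians, k = cos 0° / cos φ along parallels; h·k = 1.
At 55.3°: h = 0.5693, k = 1.757; principal scales a = 1.757, b = 0.5693.
sin(ω/2) = (a − b)/(a + b) = 1.187/2.326 = 0.5105, so ω = 2 arcsin(0.5105) ≈ 61.4°.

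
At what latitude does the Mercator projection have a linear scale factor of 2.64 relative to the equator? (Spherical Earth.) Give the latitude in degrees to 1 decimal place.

Mercator scale is k = sec φ = 1/cos φ.
1/cos φ = 2.64  ⇒  cos φ = 0.3788  ⇒  φ = arccos(0.3788) ≈ 67.7°.

67.7°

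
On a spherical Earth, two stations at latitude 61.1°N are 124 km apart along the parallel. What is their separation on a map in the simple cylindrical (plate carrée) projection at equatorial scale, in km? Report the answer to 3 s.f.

257 km

In the plate carrée (x = Rλ, y = Rφ), meridians are true-scale (h = 1) and parallels are stretched by k = sec φ.
Along the parallel, k = sec 61.1° = 1/0.4833 = 2.069.
Map distance = 124 × 2.069 ≈ 257 km.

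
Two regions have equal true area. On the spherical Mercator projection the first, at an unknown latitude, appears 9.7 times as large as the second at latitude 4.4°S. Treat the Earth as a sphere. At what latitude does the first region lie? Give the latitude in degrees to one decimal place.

Mercator areal scale is sec²φ, so apparent-area ratio = sec²φ₁ / sec²φ₂ = cos²φ₂ / cos²φ₁.
cos²φ₂ / cos²φ₁ = 9.7  ⇒  cos φ₁ = cos 4.4° / √9.7 = 0.9971/3.114 = 0.3201.
φ₁ = arccos(0.3201) ≈ 71.3°.

71.3°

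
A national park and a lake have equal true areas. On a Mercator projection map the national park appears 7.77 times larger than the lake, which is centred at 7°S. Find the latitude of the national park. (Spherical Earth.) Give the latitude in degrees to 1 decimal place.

Mercator areal scale is sec²φ, so apparent-area ratio = sec²φ₁ / sec²φ₂ = cos²φ₂ / cos²φ₁.
cos²φ₂ / cos²φ₁ = 7.77  ⇒  cos φ₁ = cos 7° / √7.77 = 0.9925/2.787 = 0.3561.
φ₁ = arccos(0.3561) ≈ 69.1°.

69.1°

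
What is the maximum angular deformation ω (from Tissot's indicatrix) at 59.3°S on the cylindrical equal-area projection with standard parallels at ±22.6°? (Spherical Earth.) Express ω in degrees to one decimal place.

64.2°

Cylindrical equal-area (φ₀ = 22.6°): h = cos φ / cos 22.6° along meridians, k = cos 22.6° / cos φ along parallels; h·k = 1.
At 59.3°: h = 0.5530, k = 1.808; principal scales a = 1.808, b = 0.5530.
sin(ω/2) = (a − b)/(a + b) = 1.255/2.361 = 0.5316, so ω = 2 arcsin(0.5316) ≈ 64.2°.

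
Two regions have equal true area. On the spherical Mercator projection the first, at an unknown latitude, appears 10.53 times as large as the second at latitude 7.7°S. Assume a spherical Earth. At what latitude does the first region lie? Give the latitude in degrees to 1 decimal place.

72.2°

For equal true areas on Mercator, apparent areas scale as sec²φ, so the ratio is cos²φ₂ / cos²φ₁.
cos²φ₂ / cos²φ₁ = 10.53  ⇒  cos φ₁ = cos 7.7° / √10.53 = 0.9910/3.245 = 0.3054.
φ₁ = arccos(0.3054) ≈ 72.2°.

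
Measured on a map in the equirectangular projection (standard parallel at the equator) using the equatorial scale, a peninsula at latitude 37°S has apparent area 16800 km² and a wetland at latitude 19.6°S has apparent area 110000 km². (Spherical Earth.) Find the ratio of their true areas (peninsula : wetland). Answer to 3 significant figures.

On the plate carrée, areal scale = h·k = 1 × sec φ, so true area = apparent × cos φ.
True area of peninsula: 16800 × cos(37°) = 16800 × 0.7986 = 13420 km².
True area of wetland: 110000 × cos(19.6°) = 110000 × 0.9421 = 103600 km².
Ratio = 13420 / 103600 ≈ 0.129.

0.129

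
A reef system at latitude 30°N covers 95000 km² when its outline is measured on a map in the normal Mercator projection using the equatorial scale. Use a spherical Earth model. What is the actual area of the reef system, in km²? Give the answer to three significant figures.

For Mercator, h = k = sec φ (a conformal cylindrical projection has a single point scale, 1/cos φ).
Areal scale = k² = sec²φ = 1/cos²(30°) = 1/0.8660² = 1.333.
True area = apparent / (areal scale) = 95000 / 1.333 ≈ 71200 km².

71200 km²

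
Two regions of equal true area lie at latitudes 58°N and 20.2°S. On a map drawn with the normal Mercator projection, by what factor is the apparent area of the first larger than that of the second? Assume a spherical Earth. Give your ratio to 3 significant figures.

3.14

Mercator is conformal with k = sec φ, so areal scale = k² = sec²φ.
At 58°: sec²(58°) = 1/0.5299² = 3.561.
At 20.2°: sec²(20.2°) = 1/0.9385² = 1.135.
Ratio = 3.561/1.135 = cos²(20.2°)/cos²(58°) ≈ 3.14.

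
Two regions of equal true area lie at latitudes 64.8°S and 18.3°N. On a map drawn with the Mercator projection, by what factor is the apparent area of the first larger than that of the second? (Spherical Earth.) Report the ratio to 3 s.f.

4.97

Mercator is conformal with k = sec φ, so areal scale = k² = sec²φ.
At 64.8°: sec²(64.8°) = 1/0.4258² = 5.516.
At 18.3°: sec²(18.3°) = 1/0.9494² = 1.109.
Ratio = 5.516/1.109 = cos²(18.3°)/cos²(64.8°) ≈ 4.97.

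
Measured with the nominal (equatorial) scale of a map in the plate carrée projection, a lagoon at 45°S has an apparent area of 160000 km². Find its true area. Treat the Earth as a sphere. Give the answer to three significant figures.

Plate carrée maps x = Rλ, y = Rφ. The meridian scale is h = 1 and the parallel scale is k = 1/cos φ = sec φ.
Areal scale = h·k = 1 × sec φ; at 45°, h = 1.000, k = 1.414, so h·k = 1.414.
True area = apparent / (areal scale) = 160000 / 1.414 ≈ 113000 km².

113000 km²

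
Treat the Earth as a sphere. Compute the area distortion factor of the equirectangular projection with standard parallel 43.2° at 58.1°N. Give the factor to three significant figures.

1.38

In the equirectangular projection with standard parallel φ₀ = 43.2° (x = Rλ cos φ₀, y = Rφ), meridians are true-scale (h = 1) and the parallel scale is k = cos φ₀ / cos φ.
Areal scale = h·k = 1 × cos φ₀ / cos φ; at 58.1°, h = 1.000, k = 1.379, so h·k = 1.379.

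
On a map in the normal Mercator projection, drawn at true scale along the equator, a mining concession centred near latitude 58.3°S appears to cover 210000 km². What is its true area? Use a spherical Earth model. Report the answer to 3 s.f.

58000 km²

For Mercator, h = k = sec φ (a conformal cylindrical projection has a single point scale, 1/cos φ).
Areal scale = k² = sec²φ = 1/cos²(58.3°) = 1/0.5255² = 3.622.
True area = apparent / (areal scale) = 210000 / 3.622 ≈ 58000 km².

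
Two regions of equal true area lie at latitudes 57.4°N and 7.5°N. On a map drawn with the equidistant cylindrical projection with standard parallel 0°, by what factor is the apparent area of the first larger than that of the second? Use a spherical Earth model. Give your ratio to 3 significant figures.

In the plate carrée (x = Rλ, y = Rφ), meridians are true-scale (h = 1) and parallels are stretched by k = sec φ.
Areal scale at 57.4°: h·k = 1.000 × 1.856 = 1.856.
Areal scale at 7.5°: h·k = 1.000 × 1.009 = 1.009.
Ratio = 1.856/1.009 ≈ 1.84.

1.84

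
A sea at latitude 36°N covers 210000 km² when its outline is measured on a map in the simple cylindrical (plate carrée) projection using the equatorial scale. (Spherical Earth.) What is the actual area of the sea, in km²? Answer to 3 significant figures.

170000 km²

Plate carrée maps x = Rλ, y = Rφ. The meridian scale is h = 1 and the parallel scale is k = 1/cos φ = sec φ.
Areal scale = h·k = 1 × sec φ; at 36°, h = 1.000, k = 1.236, so h·k = 1.236.
True area = apparent / (areal scale) = 210000 / 1.236 ≈ 170000 km².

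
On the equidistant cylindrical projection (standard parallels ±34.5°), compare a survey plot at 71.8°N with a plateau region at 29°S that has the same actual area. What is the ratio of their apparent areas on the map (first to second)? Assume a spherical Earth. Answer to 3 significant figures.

With standard parallel φ₀ = 34.5°, the equirectangular projection gives x = Rλ cos φ₀, y = Rφ, so h = 1 and k = cos 34.5° / cos φ.
Areal scale at 71.8°: h·k = 1.000 × 2.639 = 2.639.
Areal scale at 29°: h·k = 1.000 × 0.9423 = 0.9423.
Ratio = 2.639/0.9423 ≈ 2.80.

2.80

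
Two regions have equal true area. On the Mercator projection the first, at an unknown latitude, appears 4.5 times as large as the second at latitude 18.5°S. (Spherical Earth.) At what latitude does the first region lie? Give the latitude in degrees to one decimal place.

Mercator areal scale is sec²φ, so apparent-area ratio = sec²φ₁ / sec²φ₂ = cos²φ₂ / cos²φ₁.
cos²φ₂ / cos²φ₁ = 4.5  ⇒  cos φ₁ = cos 18.5° / √4.5 = 0.9483/2.121 = 0.4470.
φ₁ = arccos(0.4470) ≈ 63.4°.

63.4°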